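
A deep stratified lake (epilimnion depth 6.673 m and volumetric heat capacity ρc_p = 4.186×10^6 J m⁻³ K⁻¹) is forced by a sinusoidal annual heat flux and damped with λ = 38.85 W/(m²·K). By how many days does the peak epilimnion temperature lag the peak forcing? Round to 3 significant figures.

Areal heat capacity C = ρc_p × D = 4.186×10^6 × 6.673 = 2.79×10^7 J/(m^2 K).
ω = 2π / 3.15×10^7 s = 1.99×10^-7 s⁻¹.
Phase lag φ = arctan(Cω/λ) = arctan(5.57/38.85) = 0.142 rad.
Time lag = φ / ω = 0.142 / 1.99×10^-7 = 7.14×10^5 s = 8.27 days.

8.27 days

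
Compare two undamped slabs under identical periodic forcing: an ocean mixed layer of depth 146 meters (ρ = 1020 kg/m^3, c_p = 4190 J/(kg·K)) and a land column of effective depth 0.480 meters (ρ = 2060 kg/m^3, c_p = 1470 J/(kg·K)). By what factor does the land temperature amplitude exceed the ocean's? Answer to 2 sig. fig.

430

C_ocean = 1020 × 4190 × 146 = 6.24×10^8 J/(m²·K).
C_land = 2060 × 1470 × 0.480 = 1.45×10^6 J/(m²·K).
Undamped amplitude ∝ 1/C, so A_land/A_ocean = C_ocean/C_land = 429.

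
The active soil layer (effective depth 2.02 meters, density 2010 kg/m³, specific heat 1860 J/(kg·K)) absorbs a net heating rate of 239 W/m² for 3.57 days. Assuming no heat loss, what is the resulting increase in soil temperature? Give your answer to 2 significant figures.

Areal heat capacity C = ρ c_p D = 2010 × 1860 × 2.02 = 7.55×10^6 J/(m^2 K).
Net heat input Q = F Δt = 239 × (3.57 days × 86400 s/day) = 7.37×10^7 J/m².
ΔT = Q / C = 7.37×10^7 / 7.55×10^6 = 9.76 K.

9.8 K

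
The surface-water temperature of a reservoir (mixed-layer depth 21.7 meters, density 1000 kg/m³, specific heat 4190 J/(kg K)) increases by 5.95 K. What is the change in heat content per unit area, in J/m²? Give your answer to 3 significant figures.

5.41×10^8

Areal heat capacity C = ρ c_p D = 1000 × 4190 × 21.7 = 9.09×10^7 J m⁻² K⁻¹.
ΔQ = C ΔT = 9.09×10^7 × 5.95 = 5.41×10^8 J/m².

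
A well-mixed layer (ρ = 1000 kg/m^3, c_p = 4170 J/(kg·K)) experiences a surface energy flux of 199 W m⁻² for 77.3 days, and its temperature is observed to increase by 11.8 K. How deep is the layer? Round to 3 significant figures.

Heat input Q = F Δt = 199 × 6.68×10^6 s = 1.33×10^9 J/m².
Required areal heat capacity C = Q / ΔT = 1.13×10^8 J/(m²·K).
Depth D = C / (ρ c_p) = 1.13×10^8 / (1000 × 4170) = 27.0 m.

27.0 m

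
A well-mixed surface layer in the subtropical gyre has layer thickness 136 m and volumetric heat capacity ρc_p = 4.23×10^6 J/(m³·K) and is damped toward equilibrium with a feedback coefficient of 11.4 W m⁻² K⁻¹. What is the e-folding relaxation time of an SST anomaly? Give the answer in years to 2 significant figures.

1.6 years

Areal heat capacity C = ρc_p × D = 4.23×10^6 × 136 = 5.75×10^8 J/(m^2 K).
Relaxation time τ = C / λ = 5.75×10^8 / 11.4 = 5.05×10^7 s.
In years: 5.05×10^7 s / (3.156×10^7 s/year) = 1.60 years.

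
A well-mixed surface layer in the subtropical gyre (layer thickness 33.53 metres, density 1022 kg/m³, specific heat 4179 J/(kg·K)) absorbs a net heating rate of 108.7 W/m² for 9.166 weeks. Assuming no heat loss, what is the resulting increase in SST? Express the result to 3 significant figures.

4.21 K

Areal heat capacity C = ρ c_p D = 1022 × 4179 × 33.53 = 1.43×10^8 J m⁻² K⁻¹.
Net heat input Q = F Δt = 108.7 × (9.166 weeks × 6.048×10^5 s/week) = 6.03×10^8 J/m².
ΔT = Q / C = 6.03×10^8 / 1.43×10^8 = 4.21 K.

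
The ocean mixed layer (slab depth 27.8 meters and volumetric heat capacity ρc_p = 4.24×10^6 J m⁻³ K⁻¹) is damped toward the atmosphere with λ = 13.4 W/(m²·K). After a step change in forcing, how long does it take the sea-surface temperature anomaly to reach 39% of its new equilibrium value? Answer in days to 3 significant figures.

Areal heat capacity C = ρc_p × D = 4.24×10^6 × 27.8 = 1.18×10^8 J/(m²·K).
τ = C / λ = 1.18×10^8 / 13.4 = 8.80×10^6 s.
Fraction reached: 1 − e^(−t/τ) = 0.39 ⇒ t = −τ ln(1 − 0.39) = τ × 0.494.
t = 4.35×10^6 s = 50.3 days.

50.3 days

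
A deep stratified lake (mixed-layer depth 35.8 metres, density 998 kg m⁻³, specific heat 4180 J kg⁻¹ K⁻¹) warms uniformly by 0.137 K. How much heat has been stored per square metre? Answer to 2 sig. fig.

Areal heat capacity C = ρ c_p D = 998 × 4180 × 35.8 = 1.49×10^8 J m⁻² K⁻¹.
ΔQ = C ΔT = 1.49×10^8 × 0.137 = 2.05×10^7 J/m².

2.0×10^7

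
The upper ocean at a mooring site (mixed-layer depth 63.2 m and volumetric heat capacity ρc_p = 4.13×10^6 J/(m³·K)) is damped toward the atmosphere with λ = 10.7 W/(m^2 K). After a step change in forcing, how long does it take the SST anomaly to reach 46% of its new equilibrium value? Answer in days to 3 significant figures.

174 days

Areal heat capacity C = ρc_p × D = 4.13×10^6 × 63.2 = 2.61×10^8 J/(m²·K).
τ = C / λ = 2.61×10^8 / 10.7 = 2.44×10^7 s.
Fraction reached: 1 − e^(−t/τ) = 0.46 ⇒ t = −τ ln(1 − 0.46) = τ × 0.616.
t = 1.50×10^7 s = 174 days.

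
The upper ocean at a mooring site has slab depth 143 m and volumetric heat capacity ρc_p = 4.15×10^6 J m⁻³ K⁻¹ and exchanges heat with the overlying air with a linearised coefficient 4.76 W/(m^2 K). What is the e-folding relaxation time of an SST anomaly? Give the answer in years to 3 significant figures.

3.95 years

Areal heat capacity C = ρc_p × D = 4.15×10^6 × 143 = 5.93×10^8 J/(m^2 K).
Relaxation time τ = C / λ = 5.93×10^8 / 4.76 = 1.25×10^8 s.
In years: 1.25×10^8 s / (3.156×10^7 s/year) = 3.95 years.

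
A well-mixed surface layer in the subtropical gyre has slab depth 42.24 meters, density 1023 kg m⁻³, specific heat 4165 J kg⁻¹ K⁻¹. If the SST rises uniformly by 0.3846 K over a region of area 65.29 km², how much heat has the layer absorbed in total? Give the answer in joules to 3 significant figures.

Areal heat capacity C = ρ c_p D = 1023 × 4165 × 42.24 = 1.80×10^8 J/(m²·K).
Heat per unit area: q = C ΔT = 1.80×10^8 × 0.3846 = 6.92×10^7 J/m².
Total heat: Q = q × A = 6.92×10^7 × (65.29 × 10⁶ m²) = 4.52×10^15 J.

4.52×10^15 J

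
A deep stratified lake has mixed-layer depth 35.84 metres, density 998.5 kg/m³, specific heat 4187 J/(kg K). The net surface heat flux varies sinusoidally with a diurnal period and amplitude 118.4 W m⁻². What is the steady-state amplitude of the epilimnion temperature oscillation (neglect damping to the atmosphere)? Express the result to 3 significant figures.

Areal heat capacity C = ρ c_p D = 998.5 × 4187 × 35.84 = 1.50×10^8 J/(m²·K).
Angular frequency ω = 2π / T = 2π / 86400 s = 7.27×10^-5 s⁻¹.
Cω = 1.50×10^8 × 7.27×10^-5 = 10900 W/(m²·K).
Amplitude A = F₀ / (Cω) = 118.4 / 10900 = 0.0109 K.

0.0109 K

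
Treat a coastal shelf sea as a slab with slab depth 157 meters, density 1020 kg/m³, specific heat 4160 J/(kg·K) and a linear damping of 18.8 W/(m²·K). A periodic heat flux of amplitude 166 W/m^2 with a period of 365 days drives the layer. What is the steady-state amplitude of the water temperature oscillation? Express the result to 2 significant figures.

1.2 K

Areal heat capacity C = ρ c_p D = 1020 × 4160 × 157 = 6.66×10^8 J/(m²·K).
Angular frequency ω = 2π / T = 2π / 3.15×10^7 s = 1.99×10^-7 s⁻¹.
√((Cω)² + λ²) = √((133)² + 18.8²) = 134 W/(m²·K).
Amplitude A = F₀ / √((Cω)²+λ²) = 166 / 134 = 1.24 K.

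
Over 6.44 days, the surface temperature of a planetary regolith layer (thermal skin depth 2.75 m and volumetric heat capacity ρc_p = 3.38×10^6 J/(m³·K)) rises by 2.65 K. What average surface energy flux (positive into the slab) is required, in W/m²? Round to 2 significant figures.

Areal heat capacity C = ρc_p × D = 3.38×10^6 × 2.75 = 9.30×10^6 J m⁻² K⁻¹.
Required heat per unit area: Q = C ΔT = 9.30×10^6 × 2.65 = 2.46×10^7 J/m².
Flux F = Q / Δt = 2.46×10^7 / 5.56×10^5 s = 44.3 W/m².

44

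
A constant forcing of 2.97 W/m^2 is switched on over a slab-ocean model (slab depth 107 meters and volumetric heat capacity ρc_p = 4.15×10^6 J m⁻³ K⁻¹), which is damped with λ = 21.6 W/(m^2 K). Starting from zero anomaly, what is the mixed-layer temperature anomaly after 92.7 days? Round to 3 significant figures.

Areal heat capacity C = ρc_p × D = 4.15×10^6 × 107 = 4.44×10^8 J/(m^2 K).
τ = C / λ = 4.44×10^8 / 21.6 = 2.06×10^7 s.
Equilibrium anomaly ΔT_eq = F / λ = 2.97 / 21.6 = 0.138 K.
t = 92.7 days = 8.01×10^6 s, so t/τ = 0.390.
ΔT(t) = ΔT_eq (1 − e^(−t/τ)) = 0.138 × (1 − e^−0.390) = 0.0444 K.

0.0444 K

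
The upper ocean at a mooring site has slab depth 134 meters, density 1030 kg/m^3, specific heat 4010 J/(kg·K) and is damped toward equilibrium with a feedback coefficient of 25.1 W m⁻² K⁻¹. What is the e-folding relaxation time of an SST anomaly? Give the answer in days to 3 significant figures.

Areal heat capacity C = ρ c_p D = 1030 × 4010 × 134 = 5.53×10^8 J/(m^2 K).
Relaxation time τ = C / λ = 5.53×10^8 / 25.1 = 2.21×10^7 s.
In days: 2.21×10^7 s / (86400 s/day) = 255 days.

255 days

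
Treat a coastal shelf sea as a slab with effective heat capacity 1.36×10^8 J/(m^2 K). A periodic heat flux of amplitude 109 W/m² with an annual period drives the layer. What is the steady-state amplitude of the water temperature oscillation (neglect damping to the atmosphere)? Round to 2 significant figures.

4.0 K

Areal heat capacity C = 1.36×10^8 J/(m^2 K) (given).
Angular frequency ω = 2π / T = 2π / 3.15×10^7 s = 1.99×10^-7 s⁻¹.
Cω = 1.36×10^8 × 1.99×10^-7 = 27.1 W/(m²·K).
Amplitude A = F₀ / (Cω) = 109 / 27.1 = 4.02 K.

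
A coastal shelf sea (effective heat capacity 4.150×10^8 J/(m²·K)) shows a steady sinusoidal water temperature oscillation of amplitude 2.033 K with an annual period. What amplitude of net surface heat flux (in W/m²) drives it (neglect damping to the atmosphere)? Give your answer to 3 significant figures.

168

Areal heat capacity C = 4.150×10^8 J/(m²·K) (given).
ω = 2π / 3.15×10^7 s = 1.99×10^-7 s⁻¹.
Cω = 4.15×10^8 × 1.99×10^-7 = 82.7 W/(m²·K).
F₀ = A × Cω = 2.033 × 82.7 = 168 W/m².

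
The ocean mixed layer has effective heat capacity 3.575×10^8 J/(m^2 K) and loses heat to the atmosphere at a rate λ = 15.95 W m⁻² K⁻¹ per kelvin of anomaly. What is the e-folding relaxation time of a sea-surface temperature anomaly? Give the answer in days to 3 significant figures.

Areal heat capacity C = 3.575×10^8 J/(m^2 K) (given).
Relaxation time τ = C / λ = 3.58×10^8 / 15.95 = 2.24×10^7 s.
In days: 2.24×10^7 s / (86400 s/day) = 259 days.

259 days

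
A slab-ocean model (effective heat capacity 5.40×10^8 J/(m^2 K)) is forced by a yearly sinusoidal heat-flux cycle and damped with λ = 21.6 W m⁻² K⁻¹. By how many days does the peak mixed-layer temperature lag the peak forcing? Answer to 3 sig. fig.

79.7 days

Areal heat capacity C = 5.40×10^8 J/(m^2 K) (given).
ω = 2π / 3.15×10^7 s = 1.99×10^-7 s⁻¹.
Phase lag φ = arctan(Cω/λ) = arctan(108/21.6) = 1.37 rad.
Time lag = φ / ω = 1.37 / 1.99×10^-7 = 6.89×10^6 s = 79.7 days.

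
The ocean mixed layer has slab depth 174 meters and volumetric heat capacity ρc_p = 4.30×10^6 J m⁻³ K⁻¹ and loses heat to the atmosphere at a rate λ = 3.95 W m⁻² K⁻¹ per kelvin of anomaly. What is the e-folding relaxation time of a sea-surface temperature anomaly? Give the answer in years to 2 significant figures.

6.0 years

Areal heat capacity C = ρc_p × D = 4.30×10^6 × 174 = 7.48×10^8 J/(m^2 K).
Relaxation time τ = C / λ = 7.48×10^8 / 3.95 = 1.89×10^8 s.
In years: 1.89×10^8 s / (3.156×10^7 s/year) = 6.00 years.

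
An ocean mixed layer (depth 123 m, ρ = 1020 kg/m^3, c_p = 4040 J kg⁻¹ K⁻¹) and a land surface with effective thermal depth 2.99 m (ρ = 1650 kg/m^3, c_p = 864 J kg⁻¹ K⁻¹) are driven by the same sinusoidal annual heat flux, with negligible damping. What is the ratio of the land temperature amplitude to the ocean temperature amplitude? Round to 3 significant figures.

119

C_ocean = 1020 × 4040 × 123 = 5.07×10^8 J/(m²·K).
C_land = 1650 × 864 × 2.99 = 4.26×10^6 J/(m²·K).
Undamped amplitude ∝ 1/C, so A_land/A_ocean = C_ocean/C_land = 119.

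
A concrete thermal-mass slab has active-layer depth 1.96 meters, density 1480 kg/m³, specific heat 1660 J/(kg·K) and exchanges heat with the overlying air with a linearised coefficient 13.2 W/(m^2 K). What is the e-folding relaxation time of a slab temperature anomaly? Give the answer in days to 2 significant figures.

Areal heat capacity C = ρ c_p D = 1480 × 1660 × 1.96 = 4.82×10^6 J/(m²·K).
Relaxation time τ = C / λ = 4.82×10^6 / 13.2 = 3.65×10^5 s.
In days: 3.65×10^5 s / (86400 s/day) = 4.22 days.

4.2 days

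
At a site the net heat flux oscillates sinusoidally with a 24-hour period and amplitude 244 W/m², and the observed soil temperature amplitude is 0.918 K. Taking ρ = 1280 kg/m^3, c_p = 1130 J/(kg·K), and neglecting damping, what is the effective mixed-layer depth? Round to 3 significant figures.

2.53 m

ω = 2π / 86400 s = 7.27×10^-5 s⁻¹.
Required C = F₀ / (A ω) = 244 / (0.918 × 7.27×10^-5) = 3.65×10^6 J/(m²·K).
D = C / (ρ c_p) = 3.65×10^6 / (1280 × 1130) = 2.53 m.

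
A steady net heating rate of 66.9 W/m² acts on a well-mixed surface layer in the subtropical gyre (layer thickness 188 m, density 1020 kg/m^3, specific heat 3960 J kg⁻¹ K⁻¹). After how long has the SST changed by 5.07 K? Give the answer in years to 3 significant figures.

1.82 years

Areal heat capacity C = ρ c_p D = 1020 × 3960 × 188 = 7.59×10^8 J/(m^2 K).
Time required: Δt = C ΔT / F = 7.59×10^8 × 5.07 / 66.9 = 5.75×10^7 s.
In years: 5.75×10^7 s / (3.156×10^7 s/year) = 1.82 years.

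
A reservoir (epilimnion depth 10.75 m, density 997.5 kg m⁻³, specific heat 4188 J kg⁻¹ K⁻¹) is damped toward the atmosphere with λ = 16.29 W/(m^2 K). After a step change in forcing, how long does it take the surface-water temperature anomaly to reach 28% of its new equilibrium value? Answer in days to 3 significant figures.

Areal heat capacity C = ρ c_p D = 997.5 × 4188 × 10.75 = 4.49×10^7 J/(m²·K).
τ = C / λ = 4.49×10^7 / 16.29 = 2.76×10^6 s.
Fraction reached: 1 − e^(−t/τ) = 0.28 ⇒ t = −τ ln(1 − 0.28) = τ × 0.329.
t = 9.06×10^5 s = 10.5 days.

10.5 days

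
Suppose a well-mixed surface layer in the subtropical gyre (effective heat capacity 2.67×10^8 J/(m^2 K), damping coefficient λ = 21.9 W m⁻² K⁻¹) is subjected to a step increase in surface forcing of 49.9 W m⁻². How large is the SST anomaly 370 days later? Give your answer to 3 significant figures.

Areal heat capacity C = 2.67×10^8 J/(m^2 K) (given).
τ = C / λ = 2.67×10^8 / 21.9 = 1.22×10^7 s.
Equilibrium anomaly ΔT_eq = F / λ = 49.9 / 21.9 = 2.28 K.
t = 370 days = 3.20×10^7 s, so t/τ = 2.62.
ΔT(t) = ΔT_eq (1 − e^(−t/τ)) = 2.28 × (1 − e^−2.62) = 2.11 K.

2.11 K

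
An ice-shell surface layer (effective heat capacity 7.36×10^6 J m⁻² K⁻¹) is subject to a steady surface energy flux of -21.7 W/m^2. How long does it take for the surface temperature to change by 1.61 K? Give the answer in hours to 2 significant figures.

Areal heat capacity C = 7.36×10^6 J m⁻² K⁻¹ (given).
Time required: Δt = C ΔT / F = 7.36×10^6 × -1.61 / -21.7 = 5.46×10^5 s.
In hours: 5.46×10^5 s / (3600 s/hour) = 152 hours.

150 hours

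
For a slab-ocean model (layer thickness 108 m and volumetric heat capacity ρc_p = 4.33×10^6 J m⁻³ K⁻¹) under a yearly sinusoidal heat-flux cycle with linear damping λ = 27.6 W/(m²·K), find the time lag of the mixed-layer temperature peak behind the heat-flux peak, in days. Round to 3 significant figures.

Areal heat capacity C = ρc_p × D = 4.33×10^6 × 108 = 4.68×10^8 J m⁻² K⁻¹.
ω = 2π / 3.15×10^7 s = 1.99×10^-7 s⁻¹.
Phase lag φ = arctan(Cω/λ) = arctan(93.2/27.6) = 1.28 rad.
Time lag = φ / ω = 1.28 / 1.99×10^-7 = 6.44×10^6 s = 74.5 days.

74.5 days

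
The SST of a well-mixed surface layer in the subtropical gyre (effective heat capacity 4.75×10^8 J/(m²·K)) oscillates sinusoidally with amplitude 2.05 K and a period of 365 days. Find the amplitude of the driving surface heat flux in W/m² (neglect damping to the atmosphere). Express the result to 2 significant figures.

Areal heat capacity C = 4.75×10^8 J/(m²·K) (given).
ω = 2π / 3.15×10^7 s = 1.99×10^-7 s⁻¹.
Cω = 4.75×10^8 × 1.99×10^-7 = 94.6 W/(m²·K).
F₀ = A × Cω = 2.05 × 94.6 = 194 W/m².

190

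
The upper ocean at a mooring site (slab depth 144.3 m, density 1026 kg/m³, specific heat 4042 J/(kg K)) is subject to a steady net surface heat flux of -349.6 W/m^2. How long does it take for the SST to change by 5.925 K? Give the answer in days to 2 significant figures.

120 days

Areal heat capacity C = ρ c_p D = 1026 × 4042 × 144.3 = 5.98×10^8 J/(m²·K).
Time required: Δt = C ΔT / F = 5.98×10^8 × -5.925 / -349.6 = 1.01×10^7 s.
In days: 1.01×10^7 s / (86400 s/day) = 117 days.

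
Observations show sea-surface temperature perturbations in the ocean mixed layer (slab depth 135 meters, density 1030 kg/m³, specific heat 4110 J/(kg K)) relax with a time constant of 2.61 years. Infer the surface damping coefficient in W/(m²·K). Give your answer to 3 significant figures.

6.94

Areal heat capacity C = ρ c_p D = 1030 × 4110 × 135 = 5.71×10^8 J/(m²·K).
τ = 2.61 years = 8.24×10^7 s.
λ = C / τ = 5.71×10^8 / 8.24×10^7 = 6.94 W/(m²·K).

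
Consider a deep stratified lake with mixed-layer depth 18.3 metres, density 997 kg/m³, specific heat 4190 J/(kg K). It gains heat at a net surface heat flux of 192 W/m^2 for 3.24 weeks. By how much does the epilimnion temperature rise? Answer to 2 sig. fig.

4.9 K

Areal heat capacity C = ρ c_p D = 997 × 4190 × 18.3 = 7.64×10^7 J m⁻² K⁻¹.
Net heat input Q = F Δt = 192 × (3.24 weeks × 6.048×10^5 s/week) = 3.76×10^8 J/m².
ΔT = Q / C = 3.76×10^8 / 7.64×10^7 = 4.92 K.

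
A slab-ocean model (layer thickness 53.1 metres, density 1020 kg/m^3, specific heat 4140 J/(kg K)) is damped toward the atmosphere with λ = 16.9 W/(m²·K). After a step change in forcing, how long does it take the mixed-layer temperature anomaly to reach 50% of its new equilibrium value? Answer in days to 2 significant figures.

Areal heat capacity C = ρ c_p D = 1020 × 4140 × 53.1 = 2.24×10^8 J m⁻² K⁻¹.
τ = C / λ = 2.24×10^8 / 16.9 = 1.33×10^7 s.
Fraction reached: 1 − e^(−t/τ) = 0.50 ⇒ t = −τ ln(1 − 0.50) = τ × 0.693.
t = 9.20×10^6 s = 106 days.

110 days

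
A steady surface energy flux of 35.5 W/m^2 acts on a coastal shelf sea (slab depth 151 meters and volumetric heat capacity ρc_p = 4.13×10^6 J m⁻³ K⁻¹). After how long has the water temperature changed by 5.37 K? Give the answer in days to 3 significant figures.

1090 days

Areal heat capacity C = ρc_p × D = 4.13×10^6 × 151 = 6.24×10^8 J/(m²·K).
Time required: Δt = C ΔT / F = 6.24×10^8 × 5.37 / 35.5 = 9.43×10^7 s.
In days: 9.43×10^7 s / (86400 s/day) = 1090 days.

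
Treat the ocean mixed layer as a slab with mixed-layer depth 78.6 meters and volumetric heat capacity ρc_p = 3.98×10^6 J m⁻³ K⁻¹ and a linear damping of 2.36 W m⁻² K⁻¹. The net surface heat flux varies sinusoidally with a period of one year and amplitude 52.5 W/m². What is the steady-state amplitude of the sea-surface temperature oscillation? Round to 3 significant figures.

0.842 K

Areal heat capacity C = ρc_p × D = 3.98×10^6 × 78.6 = 3.13×10^8 J m⁻² K⁻¹.
Angular frequency ω = 2π / T = 2π / 3.15×10^7 s = 1.99×10^-7 s⁻¹.
√((Cω)² + λ²) = √((62.3)² + 2.36²) = 62.4 W/(m²·K).
Amplitude A = F₀ / √((Cω)²+λ²) = 52.5 / 62.4 = 0.842 K.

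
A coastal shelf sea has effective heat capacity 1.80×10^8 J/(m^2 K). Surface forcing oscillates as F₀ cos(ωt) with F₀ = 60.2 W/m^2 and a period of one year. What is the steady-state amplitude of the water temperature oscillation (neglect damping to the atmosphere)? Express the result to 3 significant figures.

1.68 K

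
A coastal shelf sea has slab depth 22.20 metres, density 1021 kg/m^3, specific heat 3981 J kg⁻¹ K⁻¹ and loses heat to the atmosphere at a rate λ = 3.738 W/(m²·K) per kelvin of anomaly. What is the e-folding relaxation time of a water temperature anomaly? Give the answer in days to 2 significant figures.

280 days

Areal heat capacity C = ρ c_p D = 1021 × 3981 × 22.20 = 9.02×10^7 J m⁻² K⁻¹.
Relaxation time τ = C / λ = 9.02×10^7 / 3.738 = 2.41×10^7 s.
In days: 2.41×10^7 s / (86400 s/day) = 279 days.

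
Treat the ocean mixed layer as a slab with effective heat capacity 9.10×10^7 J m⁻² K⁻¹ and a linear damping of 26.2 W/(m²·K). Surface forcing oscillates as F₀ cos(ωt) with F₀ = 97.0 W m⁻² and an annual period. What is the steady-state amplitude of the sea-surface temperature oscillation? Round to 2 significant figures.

Areal heat capacity C = 9.10×10^7 J m⁻² K⁻¹ (given).
Angular frequency ω = 2π / T = 2π / 3.15×10^7 s = 1.99×10^-7 s⁻¹.
√((Cω)² + λ²) = √((18.1)² + 26.2²) = 31.9 W/(m²·K).
Amplitude A = F₀ / √((Cω)²+λ²) = 97.0 / 31.9 = 3.04 K.

3.0 K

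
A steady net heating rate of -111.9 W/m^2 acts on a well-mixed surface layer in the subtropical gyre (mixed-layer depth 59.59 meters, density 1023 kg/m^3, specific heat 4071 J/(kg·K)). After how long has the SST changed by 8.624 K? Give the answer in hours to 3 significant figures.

5310 hours

Areal heat capacity C = ρ c_p D = 1023 × 4071 × 59.59 = 2.48×10^8 J/(m^2 K).
Time required: Δt = C ΔT / F = 2.48×10^8 × -8.624 / -111.9 = 1.91×10^7 s.
In hours: 1.91×10^7 s / (3600 s/hour) = 5310 hours.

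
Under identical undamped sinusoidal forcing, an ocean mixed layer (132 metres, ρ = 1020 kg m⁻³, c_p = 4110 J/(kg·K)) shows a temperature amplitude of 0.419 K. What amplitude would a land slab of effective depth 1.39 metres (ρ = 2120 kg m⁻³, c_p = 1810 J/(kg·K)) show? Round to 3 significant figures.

43.5 K

C_ocean = 5.53×10^8 J/(m²·K); C_land = 5.33×10^6 J/(m²·K).
A ∝ 1/C ⇒ A_land = A_ocean × C_ocean/C_land = 0.419 × 104 = 43.5 K.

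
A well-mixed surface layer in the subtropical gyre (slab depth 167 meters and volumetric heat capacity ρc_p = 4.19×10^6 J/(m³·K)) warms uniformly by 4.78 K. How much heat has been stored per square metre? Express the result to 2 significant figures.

3.3×10^9

Areal heat capacity C = ρc_p × D = 4.19×10^6 × 167 = 7.00×10^8 J/(m²·K).
ΔQ = C ΔT = 7.00×10^8 × 4.78 = 3.34×10^9 J/m².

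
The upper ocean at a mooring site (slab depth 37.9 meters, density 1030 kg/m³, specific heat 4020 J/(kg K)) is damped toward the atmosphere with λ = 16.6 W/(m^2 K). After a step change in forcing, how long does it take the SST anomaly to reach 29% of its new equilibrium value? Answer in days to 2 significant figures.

37 days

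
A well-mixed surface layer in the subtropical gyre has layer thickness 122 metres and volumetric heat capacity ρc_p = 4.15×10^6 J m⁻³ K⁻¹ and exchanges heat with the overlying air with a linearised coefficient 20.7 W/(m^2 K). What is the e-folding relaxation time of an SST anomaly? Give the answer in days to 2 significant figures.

280 days

Areal heat capacity C = ρc_p × D = 4.15×10^6 × 122 = 5.06×10^8 J/(m²·K).
Relaxation time τ = C / λ = 5.06×10^8 / 20.7 = 2.45×10^7 s.
In days: 2.45×10^7 s / (86400 s/day) = 283 days.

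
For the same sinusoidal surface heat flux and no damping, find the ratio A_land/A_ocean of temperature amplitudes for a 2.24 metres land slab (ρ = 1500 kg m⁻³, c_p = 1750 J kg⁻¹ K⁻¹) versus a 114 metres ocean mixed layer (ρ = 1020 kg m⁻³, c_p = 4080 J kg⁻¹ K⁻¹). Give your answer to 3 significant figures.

80.7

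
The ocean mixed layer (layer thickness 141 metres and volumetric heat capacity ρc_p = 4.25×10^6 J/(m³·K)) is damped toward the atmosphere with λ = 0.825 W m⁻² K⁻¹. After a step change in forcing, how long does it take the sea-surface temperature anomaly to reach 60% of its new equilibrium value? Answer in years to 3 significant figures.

Areal heat capacity C = ρc_p × D = 4.25×10^6 × 141 = 5.99×10^8 J/(m^2 K).
τ = C / λ = 5.99×10^8 / 0.825 = 7.26×10^8 s.
Fraction reached: 1 − e^(−t/τ) = 0.60 ⇒ t = −τ ln(1 − 0.60) = τ × 0.916.
t = 6.66×10^8 s = 21.1 years.

21.1 years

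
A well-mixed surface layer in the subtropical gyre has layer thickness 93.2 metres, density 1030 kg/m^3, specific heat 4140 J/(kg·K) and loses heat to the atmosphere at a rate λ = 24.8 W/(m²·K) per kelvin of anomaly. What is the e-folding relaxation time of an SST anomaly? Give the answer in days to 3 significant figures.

Areal heat capacity C = ρ c_p D = 1030 × 4140 × 93.2 = 3.97×10^8 J/(m²·K).
Relaxation time τ = C / λ = 3.97×10^8 / 24.8 = 1.60×10^7 s.
In days: 1.60×10^7 s / (86400 s/day) = 185 days.

185 days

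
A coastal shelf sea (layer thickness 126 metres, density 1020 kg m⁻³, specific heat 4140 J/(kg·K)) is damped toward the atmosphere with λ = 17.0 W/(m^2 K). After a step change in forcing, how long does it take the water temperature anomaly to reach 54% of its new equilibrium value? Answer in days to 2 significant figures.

280 days

Areal heat capacity C = ρ c_p D = 1020 × 4140 × 126 = 5.32×10^8 J m⁻² K⁻¹.
τ = C / λ = 5.32×10^8 / 17.0 = 3.13×10^7 s.
Fraction reached: 1 − e^(−t/τ) = 0.54 ⇒ t = −τ ln(1 − 0.54) = τ × 0.777.
t = 2.43×10^7 s = 281 days.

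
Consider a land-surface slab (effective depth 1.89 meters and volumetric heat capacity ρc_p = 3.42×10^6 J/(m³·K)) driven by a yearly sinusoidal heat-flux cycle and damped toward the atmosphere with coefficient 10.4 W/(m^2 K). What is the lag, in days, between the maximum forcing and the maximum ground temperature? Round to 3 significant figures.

7.16 days

Areal heat capacity C = ρc_p × D = 3.42×10^6 × 1.89 = 6.46×10^6 J/(m²·K).
ω = 2π / 3.15×10^7 s = 1.99×10^-7 s⁻¹.
Phase lag φ = arctan(Cω/λ) = arctan(1.29/10.4) = 0.123 rad.
Time lag = φ / ω = 0.123 / 1.99×10^-7 = 6.18×10^5 s = 7.16 days.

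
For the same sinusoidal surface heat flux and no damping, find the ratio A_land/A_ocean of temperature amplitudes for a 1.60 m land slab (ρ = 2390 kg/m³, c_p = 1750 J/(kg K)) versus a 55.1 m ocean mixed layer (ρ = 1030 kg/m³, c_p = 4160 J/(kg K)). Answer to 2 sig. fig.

35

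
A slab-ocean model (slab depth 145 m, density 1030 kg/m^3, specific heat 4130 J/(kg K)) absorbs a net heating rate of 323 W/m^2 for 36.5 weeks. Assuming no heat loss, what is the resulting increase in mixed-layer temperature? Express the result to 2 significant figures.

Areal heat capacity C = ρ c_p D = 1030 × 4130 × 145 = 6.17×10^8 J/(m²·K).
Net heat input Q = F Δt = 323 × (36.5 weeks × 6.048×10^5 s/week) = 7.13×10^9 J/m².
ΔT = Q / C = 7.13×10^9 / 6.17×10^8 = 11.6 K.

12 K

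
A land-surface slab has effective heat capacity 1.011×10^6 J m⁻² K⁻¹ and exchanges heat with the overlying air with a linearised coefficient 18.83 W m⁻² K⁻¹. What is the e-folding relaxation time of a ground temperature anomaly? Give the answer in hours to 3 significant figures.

14.9 hours

Areal heat capacity C = 1.011×10^6 J m⁻² K⁻¹ (given).
Relaxation time τ = C / λ = 1.01×10^6 / 18.83 = 53700 s.
In hours: 53700 s / (3600 s/hour) = 14.9 hours.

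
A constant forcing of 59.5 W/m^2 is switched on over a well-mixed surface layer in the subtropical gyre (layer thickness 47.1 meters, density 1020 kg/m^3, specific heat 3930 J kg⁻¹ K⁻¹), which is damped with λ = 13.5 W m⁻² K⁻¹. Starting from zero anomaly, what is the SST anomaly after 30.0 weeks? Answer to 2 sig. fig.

3.2 K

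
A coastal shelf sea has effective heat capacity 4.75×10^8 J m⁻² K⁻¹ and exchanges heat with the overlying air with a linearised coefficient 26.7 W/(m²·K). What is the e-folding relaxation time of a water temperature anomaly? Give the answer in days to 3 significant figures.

Areal heat capacity C = 4.75×10^8 J m⁻² K⁻¹ (given).
Relaxation time τ = C / λ = 4.75×10^8 / 26.7 = 1.78×10^7 s.
In days: 1.78×10^7 s / (86400 s/day) = 206 days.

206 days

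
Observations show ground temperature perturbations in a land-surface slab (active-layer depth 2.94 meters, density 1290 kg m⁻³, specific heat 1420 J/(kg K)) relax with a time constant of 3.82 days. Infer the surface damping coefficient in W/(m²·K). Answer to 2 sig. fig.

Areal heat capacity C = ρ c_p D = 1290 × 1420 × 2.94 = 5.39×10^6 J/(m^2 K).
τ = 3.82 days = 3.30×10^5 s.
λ = C / τ = 5.39×10^6 / 3.30×10^5 = 16.3 W/(m²·K).

16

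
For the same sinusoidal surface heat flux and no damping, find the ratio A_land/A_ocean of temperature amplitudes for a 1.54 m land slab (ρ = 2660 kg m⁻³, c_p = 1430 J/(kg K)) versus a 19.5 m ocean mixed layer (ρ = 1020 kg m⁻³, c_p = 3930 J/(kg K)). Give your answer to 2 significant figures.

13

C_ocean = 1020 × 3930 × 19.5 = 7.82×10^7 J/(m²·K).
C_land = 2660 × 1430 × 1.54 = 5.86×10^6 J/(m²·K).
Undamped amplitude ∝ 1/C, so A_land/A_ocean = C_ocean/C_land = 13.3.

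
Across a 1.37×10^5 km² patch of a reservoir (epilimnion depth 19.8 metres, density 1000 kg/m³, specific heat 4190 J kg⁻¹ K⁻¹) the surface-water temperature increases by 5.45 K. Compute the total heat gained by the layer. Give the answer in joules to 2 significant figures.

Areal heat capacity C = ρ c_p D = 1000 × 4190 × 19.8 = 8.30×10^7 J m⁻² K⁻¹.
Heat per unit area: q = C ΔT = 8.30×10^7 × 5.45 = 4.52×10^8 J/m².
Total heat: Q = q × A = 4.52×10^8 × (1.37×10^5 × 10⁶ m²) = 6.19×10^19 J.

6.2×10^19 J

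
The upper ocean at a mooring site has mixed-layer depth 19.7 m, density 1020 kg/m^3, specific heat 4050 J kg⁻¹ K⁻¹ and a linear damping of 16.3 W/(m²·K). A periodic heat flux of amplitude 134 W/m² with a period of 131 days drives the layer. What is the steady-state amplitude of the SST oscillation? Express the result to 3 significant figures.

2.79 K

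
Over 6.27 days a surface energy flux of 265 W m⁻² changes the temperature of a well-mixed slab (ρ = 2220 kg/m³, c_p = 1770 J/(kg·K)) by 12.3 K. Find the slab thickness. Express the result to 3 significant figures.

Heat input Q = F Δt = 265 × 5.42×10^5 s = 1.44×10^8 J/m².
Required areal heat capacity C = Q / ΔT = 1.17×10^7 J/(m²·K).
Depth D = C / (ρ c_p) = 1.17×10^7 / (2220 × 1770) = 2.97 m.

2.97 m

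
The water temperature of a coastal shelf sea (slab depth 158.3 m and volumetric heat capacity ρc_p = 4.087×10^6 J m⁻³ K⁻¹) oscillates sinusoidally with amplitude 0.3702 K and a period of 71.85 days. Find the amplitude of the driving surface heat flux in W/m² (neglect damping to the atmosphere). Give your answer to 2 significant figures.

240

Areal heat capacity C = ρc_p × D = 4.087×10^6 × 158.3 = 6.47×10^8 J/(m²·K).
ω = 2π / 6.21×10^6 s = 1.01×10^-6 s⁻¹.
Cω = 6.47×10^8 × 1.01×10^-6 = 655 W/(m²·K).
F₀ = A × Cω = 0.3702 × 655 = 242 W/m².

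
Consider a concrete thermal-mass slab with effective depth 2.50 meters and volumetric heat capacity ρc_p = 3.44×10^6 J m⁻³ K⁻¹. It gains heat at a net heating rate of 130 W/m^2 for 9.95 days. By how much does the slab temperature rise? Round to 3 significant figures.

13.0 K

Areal heat capacity C = ρc_p × D = 3.44×10^6 × 2.50 = 8.60×10^6 J m⁻² K⁻¹.
Net heat input Q = F Δt = 130 × (9.95 days × 86400 s/day) = 1.12×10^8 J/m².
ΔT = Q / C = 1.12×10^8 / 8.60×10^6 = 13.0 K.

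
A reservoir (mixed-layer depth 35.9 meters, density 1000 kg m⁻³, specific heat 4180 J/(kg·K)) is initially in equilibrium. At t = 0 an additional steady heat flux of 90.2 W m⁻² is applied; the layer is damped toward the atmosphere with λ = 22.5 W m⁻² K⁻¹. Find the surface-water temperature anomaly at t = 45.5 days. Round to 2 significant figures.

Areal heat capacity C = ρ c_p D = 1000 × 4180 × 35.9 = 1.50×10^8 J/(m²·K).
τ = C / λ = 1.50×10^8 / 22.5 = 6.67×10^6 s.
Equilibrium anomaly ΔT_eq = F / λ = 90.2 / 22.5 = 4.01 K.
t = 45.5 days = 3.93×10^6 s, so t/τ = 0.589.
ΔT(t) = ΔT_eq (1 − e^(−t/τ)) = 4.01 × (1 − e^−0.589) = 1.79 K.

1.8 K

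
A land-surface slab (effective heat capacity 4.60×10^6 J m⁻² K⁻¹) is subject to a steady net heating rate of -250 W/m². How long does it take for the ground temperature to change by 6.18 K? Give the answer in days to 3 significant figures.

Areal heat capacity C = 4.60×10^6 J m⁻² K⁻¹ (given).
Time required: Δt = C ΔT / F = 4.60×10^6 × -6.18 / -250 = 1.14×10^5 s.
In days: 1.14×10^5 s / (86400 s/day) = 1.32 days.

1.32 days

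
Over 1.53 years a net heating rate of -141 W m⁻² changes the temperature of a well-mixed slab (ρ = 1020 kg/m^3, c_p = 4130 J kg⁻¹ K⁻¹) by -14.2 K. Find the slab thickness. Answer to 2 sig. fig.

110 m

Heat input Q = F Δt = -141 × 4.83×10^7 s = -6.81×10^9 J/m².
Required areal heat capacity C = Q / ΔT = 4.79×10^8 J/(m²·K).
Depth D = C / (ρ c_p) = 4.79×10^8 / (1020 × 4130) = 114 m.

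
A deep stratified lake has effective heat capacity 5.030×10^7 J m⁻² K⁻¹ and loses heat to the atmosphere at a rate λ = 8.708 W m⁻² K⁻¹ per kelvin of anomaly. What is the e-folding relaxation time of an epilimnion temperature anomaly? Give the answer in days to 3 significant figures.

66.9 days

Areal heat capacity C = 5.030×10^7 J m⁻² K⁻¹ (given).
Relaxation time τ = C / λ = 5.03×10^7 / 8.708 = 5.78×10^6 s.
In days: 5.78×10^6 s / (86400 s/day) = 66.9 days.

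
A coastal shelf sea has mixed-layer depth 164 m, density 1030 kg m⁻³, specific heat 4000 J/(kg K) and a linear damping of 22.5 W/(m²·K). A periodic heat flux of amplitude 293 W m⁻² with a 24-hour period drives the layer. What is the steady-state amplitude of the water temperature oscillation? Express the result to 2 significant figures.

Areal heat capacity C = ρ c_p D = 1030 × 4000 × 164 = 6.76×10^8 J m⁻² K⁻¹.
Angular frequency ω = 2π / T = 2π / 86400 s = 7.27×10^-5 s⁻¹.
√((Cω)² + λ²) = √((49100)² + 22.5²) = 49100 W/(m²·K).
Amplitude A = F₀ / √((Cω)²+λ²) = 293 / 49100 = 0.00596 K.

0.0060 K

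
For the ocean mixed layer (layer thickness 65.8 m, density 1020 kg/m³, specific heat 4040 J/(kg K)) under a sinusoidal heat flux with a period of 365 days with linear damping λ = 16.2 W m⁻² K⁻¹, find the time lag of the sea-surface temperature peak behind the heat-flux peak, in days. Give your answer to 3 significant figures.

74.3 days

Areal heat capacity C = ρ c_p D = 1020 × 4040 × 65.8 = 2.71×10^8 J m⁻² K⁻¹.
ω = 2π / 3.15×10^7 s = 1.99×10^-7 s⁻¹.
Phase lag φ = arctan(Cω/λ) = arctan(54.0/16.2) = 1.28 rad.
Time lag = φ / ω = 1.28 / 1.99×10^-7 = 6.42×10^6 s = 74.3 days.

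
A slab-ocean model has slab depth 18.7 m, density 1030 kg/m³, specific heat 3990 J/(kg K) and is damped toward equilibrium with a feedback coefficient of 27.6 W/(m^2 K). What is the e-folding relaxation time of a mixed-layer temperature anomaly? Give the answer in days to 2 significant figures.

Areal heat capacity C = ρ c_p D = 1030 × 3990 × 18.7 = 7.69×10^7 J/(m²·K).
Relaxation time τ = C / λ = 7.69×10^7 / 27.6 = 2.78×10^6 s.
In days: 2.78×10^6 s / (86400 s/day) = 32.2 days.

32 days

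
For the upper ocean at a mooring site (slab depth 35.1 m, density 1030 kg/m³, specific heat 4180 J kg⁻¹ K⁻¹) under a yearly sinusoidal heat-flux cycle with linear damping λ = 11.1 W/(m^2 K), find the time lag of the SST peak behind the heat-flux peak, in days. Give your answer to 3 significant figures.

70.7 days

Areal heat capacity C = ρ c_p D = 1030 × 4180 × 35.1 = 1.51×10^8 J/(m^2 K).
ω = 2π / 3.15×10^7 s = 1.99×10^-7 s⁻¹.
Phase lag φ = arctan(Cω/λ) = arctan(30.1/11.1) = 1.22 rad.
Time lag = φ / ω = 1.22 / 1.99×10^-7 = 6.11×10^6 s = 70.7 days.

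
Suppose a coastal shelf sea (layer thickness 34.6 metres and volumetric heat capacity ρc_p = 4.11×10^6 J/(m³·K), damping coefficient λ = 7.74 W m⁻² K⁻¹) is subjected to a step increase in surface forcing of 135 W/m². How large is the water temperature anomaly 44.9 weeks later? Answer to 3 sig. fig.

Areal heat capacity C = ρc_p × D = 4.11×10^6 × 34.6 = 1.42×10^8 J/(m²·K).
τ = C / λ = 1.42×10^8 / 7.74 = 1.84×10^7 s.
Equilibrium anomaly ΔT_eq = F / λ = 135 / 7.74 = 17.4 K.
t = 44.9 weeks = 2.72×10^7 s, so t/τ = 1.48.
ΔT(t) = ΔT_eq (1 − e^(−t/τ)) = 17.4 × (1 − e^−1.48) = 13.5 K.

13.5 K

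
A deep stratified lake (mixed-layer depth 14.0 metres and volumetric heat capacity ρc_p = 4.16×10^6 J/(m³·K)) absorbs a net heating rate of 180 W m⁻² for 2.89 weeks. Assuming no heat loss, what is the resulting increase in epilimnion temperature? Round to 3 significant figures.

Areal heat capacity C = ρc_p × D = 4.16×10^6 × 14.0 = 5.82×10^7 J/(m^2 K).
Net heat input Q = F Δt = 180 × (2.89 weeks × 6.048×10^5 s/week) = 3.15×10^8 J/m².
ΔT = Q / C = 3.15×10^8 / 5.82×10^7 = 5.40 K.

5.40 K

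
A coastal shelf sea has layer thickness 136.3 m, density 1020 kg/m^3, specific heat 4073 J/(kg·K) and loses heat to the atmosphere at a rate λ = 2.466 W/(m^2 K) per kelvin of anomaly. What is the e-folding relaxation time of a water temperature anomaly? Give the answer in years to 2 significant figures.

7.3 years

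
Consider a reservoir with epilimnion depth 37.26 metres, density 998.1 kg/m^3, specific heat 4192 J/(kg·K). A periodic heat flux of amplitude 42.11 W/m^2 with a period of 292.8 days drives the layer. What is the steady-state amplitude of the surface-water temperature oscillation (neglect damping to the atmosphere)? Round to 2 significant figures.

Areal heat capacity C = ρ c_p D = 998.1 × 4192 × 37.26 = 1.56×10^8 J/(m²·K).
Angular frequency ω = 2π / T = 2π / 2.53×10^7 s = 2.48×10^-7 s⁻¹.
Cω = 1.56×10^8 × 2.48×10^-7 = 38.7 W/(m²·K).
Amplitude A = F₀ / (Cω) = 42.11 / 38.7 = 1.09 K.

1.1 K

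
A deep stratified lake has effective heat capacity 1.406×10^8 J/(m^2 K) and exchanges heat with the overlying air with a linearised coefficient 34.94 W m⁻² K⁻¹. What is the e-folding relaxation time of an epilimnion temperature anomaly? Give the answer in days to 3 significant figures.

46.6 days

Areal heat capacity C = 1.406×10^8 J/(m^2 K) (given).
Relaxation time τ = C / λ = 1.41×10^8 / 34.94 = 4.02×10^6 s.
In days: 4.02×10^6 s / (86400 s/day) = 46.6 days.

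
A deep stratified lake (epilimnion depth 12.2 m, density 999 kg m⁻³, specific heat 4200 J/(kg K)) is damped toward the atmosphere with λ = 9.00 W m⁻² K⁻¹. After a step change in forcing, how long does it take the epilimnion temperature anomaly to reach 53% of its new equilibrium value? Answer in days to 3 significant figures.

Areal heat capacity C = ρ c_p D = 999 × 4200 × 12.2 = 5.12×10^7 J/(m²·K).
τ = C / λ = 5.12×10^7 / 9.00 = 5.69×10^6 s.
Fraction reached: 1 − e^(−t/τ) = 0.53 ⇒ t = −τ ln(1 − 0.53) = τ × 0.755.
t = 4.29×10^6 s = 49.7 days.

49.7 days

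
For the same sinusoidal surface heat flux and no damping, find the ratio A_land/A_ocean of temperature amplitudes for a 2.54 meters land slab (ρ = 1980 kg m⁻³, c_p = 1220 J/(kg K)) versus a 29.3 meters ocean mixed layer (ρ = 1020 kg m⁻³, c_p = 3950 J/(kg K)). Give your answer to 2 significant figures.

C_ocean = 1020 × 3950 × 29.3 = 1.18×10^8 J/(m²·K).
C_land = 1980 × 1220 × 2.54 = 6.14×10^6 J/(m²·K).
Undamped amplitude ∝ 1/C, so A_land/A_ocean = C_ocean/C_land = 19.2.

19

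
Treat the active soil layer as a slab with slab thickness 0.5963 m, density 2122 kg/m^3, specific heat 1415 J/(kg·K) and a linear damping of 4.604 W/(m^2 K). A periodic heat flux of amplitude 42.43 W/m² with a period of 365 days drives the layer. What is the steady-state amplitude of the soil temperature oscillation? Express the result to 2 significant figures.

9.2 K

Areal heat capacity C = ρ c_p D = 2122 × 1415 × 0.5963 = 1.79×10^6 J/(m²·K).
Angular frequency ω = 2π / T = 2π / 3.15×10^7 s = 1.99×10^-7 s⁻¹.
√((Cω)² + λ²) = √((0.357)² + 4.604²) = 4.62 W/(m²·K).
Amplitude A = F₀ / √((Cω)²+λ²) = 42.43 / 4.62 = 9.19 K.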